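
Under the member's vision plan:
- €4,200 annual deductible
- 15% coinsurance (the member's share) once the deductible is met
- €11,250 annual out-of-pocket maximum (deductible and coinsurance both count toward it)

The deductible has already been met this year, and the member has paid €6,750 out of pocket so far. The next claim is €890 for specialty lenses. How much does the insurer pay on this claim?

€756.50

With the deductible met, the entire €890 is subject to coinsurance.
Member's 15% share of €890 is €133.50.
Year-to-date out-of-pocket becomes €6,750 + €133.50 = €6,883.50, still under the €11,250 maximum, so no cap applies.
Insurer pays the balance: €890 − €133.50 = €756.50.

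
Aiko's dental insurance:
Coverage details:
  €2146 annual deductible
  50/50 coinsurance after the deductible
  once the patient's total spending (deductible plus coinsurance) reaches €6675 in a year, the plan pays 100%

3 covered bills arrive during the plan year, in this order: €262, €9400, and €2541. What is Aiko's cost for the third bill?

€771

#1 (€262): entire amount goes to the deductible. Cost to patient: €262. OOP to date €262.
#2 (€9400): deductible takes €1884, €7516 remains; patient's 50% is €3758. Patient pays €5642; OOP now €5904.
#3 (€2541): deductible met; 50% of €2541 = €1270.50. That would push OOP to €7174.50, over the €6675 cap, so patient pays €6675 − €5904 = €771.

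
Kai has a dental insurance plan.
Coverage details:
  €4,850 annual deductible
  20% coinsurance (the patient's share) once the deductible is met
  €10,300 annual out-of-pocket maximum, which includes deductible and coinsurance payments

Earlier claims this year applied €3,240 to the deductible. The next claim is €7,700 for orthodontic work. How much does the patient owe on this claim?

Remaining deductible: €4,850 − €3,240 = €1,610.
The remaining €6,090 (= €7,700 − €1,610) moves to coinsurance.
20% of €6,090 = €1,218 falls to the patient.
So the patient owes €1,610 + €1,218 = €2,828 before any cap.
Year-to-date out-of-pocket becomes €3,240 + €2,828 = €6,068, still under the €10,300 maximum, so no cap applies.

€2,828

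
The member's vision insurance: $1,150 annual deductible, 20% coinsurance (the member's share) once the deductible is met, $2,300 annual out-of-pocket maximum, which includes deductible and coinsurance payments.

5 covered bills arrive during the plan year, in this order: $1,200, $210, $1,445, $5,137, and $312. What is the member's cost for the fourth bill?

Claim 1 ($1,200): deductible takes $1,150, $50 remains; member's 20% is $10. Member pays $1,160; OOP now $1,160.
Claim 2 ($210): deductible already satisfied, so member's share is 20% × $210 = $42. Member owes $42 (running OOP $1,202).
Claim 3 ($1,445): deductible met; 20% of $1,445 = $289. Member pays $289; OOP now $1,491.
Claim 4 ($5,137): deductible already satisfied, so member's share is 20% × $5,137 = $1,027.40. Adding that to $1,491 gives $2,518.40, past the $2,300 cap; member pays only $2,300 − $1,491 = $809.

$809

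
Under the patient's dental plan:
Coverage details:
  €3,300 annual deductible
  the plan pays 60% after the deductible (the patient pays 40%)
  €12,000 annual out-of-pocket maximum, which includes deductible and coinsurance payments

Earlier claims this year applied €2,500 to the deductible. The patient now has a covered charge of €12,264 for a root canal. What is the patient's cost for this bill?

€5,385.60

€2,500 of the €3,300 deductible is already met, leaving €800.
That leaves €12,264 − €800 = €11,464 for coinsurance.
Patient's 40% share of €11,464 is €4,585.60.
That puts the patient's cost at €800 + €4,585.60 = €5,385.60 before any cap.
Year-to-date out-of-pocket becomes €2,500 + €5,385.60 = €7,885.60, still under the €12,000 maximum, so no cap applies.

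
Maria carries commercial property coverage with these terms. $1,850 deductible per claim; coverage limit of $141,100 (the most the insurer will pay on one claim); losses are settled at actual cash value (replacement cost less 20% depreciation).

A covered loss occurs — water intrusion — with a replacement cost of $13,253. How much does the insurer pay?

Depreciate 20%: the covered value is $13,253 × 0.8 = $10,602.40.
Subtract the deductible: $10,602.40 − $1,850 = $8,752.40.
$8,752.40 is within the $141,100 limit, so the insurer pays $8,752.40.

$8,752.40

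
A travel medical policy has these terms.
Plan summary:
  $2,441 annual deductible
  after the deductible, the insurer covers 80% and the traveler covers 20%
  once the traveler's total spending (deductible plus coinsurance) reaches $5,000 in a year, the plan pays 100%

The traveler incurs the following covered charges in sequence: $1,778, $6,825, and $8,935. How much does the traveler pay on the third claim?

$1,326.60

#1 ($1,778): fully absorbed by the deductible. Traveler pays $1,778; OOP now $1,778.
#2 ($6,825): $663 to deductible, leaving $6,162; coinsurance $6,162 × 20% = $1,232.40. Traveler pays $1,895.40; OOP now $3,673.40.
#3 ($8,935): deductible already satisfied, so traveler's share is 20% × $8,935 = $1,787. That would push OOP to $5,460.40, over the $5,000 cap, so traveler pays $5,000 − $3,673.40 = $1,326.60.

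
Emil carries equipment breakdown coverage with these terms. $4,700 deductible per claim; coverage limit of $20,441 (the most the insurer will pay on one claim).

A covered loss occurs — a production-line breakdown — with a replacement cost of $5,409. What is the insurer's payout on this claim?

$709

Less the $4,700 deductible: $5,409 − $4,700 = $709.
$709 ≤ $20,441, so the limit doesn't bind; insurer pays $709.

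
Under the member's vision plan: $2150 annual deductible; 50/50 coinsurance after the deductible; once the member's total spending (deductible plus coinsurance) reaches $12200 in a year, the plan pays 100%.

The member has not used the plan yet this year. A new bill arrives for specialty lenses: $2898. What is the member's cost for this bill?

The full $2150 deductible is still open; $2150 of this bill applies to it.
That leaves $2898 − $2150 = $748 for coinsurance.
Member's 50% share of $748 is $374.
Member responsibility before any cap: $2150 + $374 = $2524.
Total out-of-pocket so far would be $0 + $2524 = $2524, below the $12200 cap — no reduction.

$2524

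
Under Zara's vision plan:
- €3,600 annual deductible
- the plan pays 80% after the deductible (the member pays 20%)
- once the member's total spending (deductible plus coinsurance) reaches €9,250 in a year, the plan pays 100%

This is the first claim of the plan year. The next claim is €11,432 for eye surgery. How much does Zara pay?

€5,166.40

The full €3,600 deductible is still open; €3,600 of this bill applies to it.
The remaining €7,832 (= €11,432 − €3,600) moves to coinsurance.
Member's 20% share of €7,832 is €1,566.40.
So the member owes €3,600 + €1,566.40 = €5,166.40 before any cap.
Total out-of-pocket so far would be €0 + €5,166.40 = €5,166.40, below the €9,250 cap — no reduction.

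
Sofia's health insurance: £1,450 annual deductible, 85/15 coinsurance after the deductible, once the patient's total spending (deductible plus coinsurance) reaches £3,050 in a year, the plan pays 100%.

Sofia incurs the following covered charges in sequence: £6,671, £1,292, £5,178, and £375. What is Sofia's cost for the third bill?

£623.05

Claim 1 (£6,671): deductible takes £1,450, £5,221 remains; coinsurance £5,221 × 15% = £783.15. Cost to patient: £2,233.15. OOP to date £2,233.15.
Claim 2 (£1,292): deductible met; 15% of £1,292 = £193.80. Cost to patient: £193.80. OOP to date £2,426.95.
Claim 3 (£5,178): deductible met; 15% of £5,178 = £776.70. OOP would hit £3,203.65 > £3,050, so the cap limits the patient to £3,050 − £2,426.95 = £623.05.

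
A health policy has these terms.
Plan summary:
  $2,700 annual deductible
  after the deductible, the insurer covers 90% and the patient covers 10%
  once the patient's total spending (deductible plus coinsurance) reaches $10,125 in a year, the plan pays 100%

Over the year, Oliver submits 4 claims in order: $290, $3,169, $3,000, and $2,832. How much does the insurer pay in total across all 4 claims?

#1 ($290): entire amount goes to the deductible. Patient owes $290 (running OOP $290). Plan pays $290 − $290 = $0.
#2 ($3,169): deductible takes $2,410, $759 remains; 10% of $759 = $75.90. Patient pays $2,485.90; OOP now $2,775.90. Insurer: $3,169 − $2,485.90 = $683.10.
#3 ($3,000): 10% coinsurance on $3,000 = $300. Patient pays $300; OOP now $3,075.90. Plan pays $3,000 − $300 = $2,700.
#4 ($2,832): deductible already satisfied, so patient's share is 10% × $2,832 = $283.20. Patient owes $283.20 (running OOP $3,359.10). Insurer: $2,832 − $283.20 = $2,548.80.
Insurer total = bills − patient's total = $9,291 − $3,359.10 = $5,931.90.

$5,931.90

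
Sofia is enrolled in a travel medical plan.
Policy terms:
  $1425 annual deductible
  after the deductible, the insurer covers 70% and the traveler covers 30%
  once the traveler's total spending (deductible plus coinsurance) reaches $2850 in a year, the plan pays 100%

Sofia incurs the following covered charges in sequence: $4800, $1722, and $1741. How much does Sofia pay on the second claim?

$412.50

#1 ($4800): $1425 finishes the deductible; $3375 goes to coinsurance; coinsurance $3375 × 30% = $1012.50. Traveler owes $2437.50 (running OOP $2437.50).
#2 ($1722): deductible already satisfied, so traveler's share is 30% × $1722 = $516.60. That would push OOP to $2954.10, over the $2850 cap, so traveler pays $2850 − $2437.50 = $412.50.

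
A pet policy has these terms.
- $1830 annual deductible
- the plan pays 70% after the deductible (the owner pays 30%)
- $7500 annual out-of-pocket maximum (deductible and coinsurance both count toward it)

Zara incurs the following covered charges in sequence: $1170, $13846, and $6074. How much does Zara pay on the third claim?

$1714.20

Bill 1, $1170: fully absorbed by the deductible. Cost to owner: $1170. OOP to date $1170.
Bill 2, $13846: $660 to deductible, leaving $13186; coinsurance $13186 × 30% = $3955.80. Cost to owner: $4615.80. OOP to date $5785.80.
Bill 3, $6074: deductible already satisfied, so owner's share is 30% × $6074 = $1822.20. That would push OOP to $7608, over the $7500 cap, so owner pays $7500 − $5785.80 = $1714.20.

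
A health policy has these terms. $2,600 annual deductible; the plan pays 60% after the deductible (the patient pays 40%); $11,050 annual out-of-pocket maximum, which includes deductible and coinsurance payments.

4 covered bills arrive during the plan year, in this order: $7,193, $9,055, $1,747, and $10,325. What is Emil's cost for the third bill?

$698.80

Claim 1 ($7,193): $2,600 finishes the deductible; $4,593 goes to coinsurance; 40% of $4,593 = $1,837.20. Patient pays $4,437.20; OOP now $4,437.20.
Claim 2 ($9,055): 40% coinsurance on $9,055 = $3,622. Patient pays $3,622; OOP now $8,059.20.
Claim 3 ($1,747): deductible met; 40% of $1,747 = $698.80. Patient owes $698.80 (running OOP $8,758).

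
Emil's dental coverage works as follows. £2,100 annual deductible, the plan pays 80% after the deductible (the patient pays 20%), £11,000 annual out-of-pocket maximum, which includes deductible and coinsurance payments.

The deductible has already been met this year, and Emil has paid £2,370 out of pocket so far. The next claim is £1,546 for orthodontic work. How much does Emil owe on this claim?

£309.20

With the deductible met, the entire £1,546 is subject to coinsurance.
Patient's 20% share of £1,546 is £309.20.
Total out-of-pocket so far would be £2,370 + £309.20 = £2,679.20, below the £11,000 cap — no reduction.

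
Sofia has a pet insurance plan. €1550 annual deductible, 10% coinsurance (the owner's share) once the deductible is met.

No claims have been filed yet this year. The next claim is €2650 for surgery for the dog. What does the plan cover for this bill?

Nothing has been paid toward the €1550 deductible, so the first €1550 of this charge is applied there.
After the €1550 deductible portion, €2650 − €1550 = €1100 is subject to coinsurance.
Coinsurance: €1100 × 10% = €110.
Owner responsibility: €1550 + €110 = €1660.
The plan picks up €2650 − €1660 = €990.

€990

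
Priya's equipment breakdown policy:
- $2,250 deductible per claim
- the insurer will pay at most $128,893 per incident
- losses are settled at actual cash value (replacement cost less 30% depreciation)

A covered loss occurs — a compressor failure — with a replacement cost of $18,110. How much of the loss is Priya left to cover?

Actual cash value after 30% depreciation: $18,110 × 70% = $12,677.
After the deductible, $12,677 − $2,250 = $10,427 remains.
$10,427 ≤ $128,893, so the limit doesn't bind; insurer pays $10,427.
The business owner bears the rest of the original loss: $18,110 − $10,427 = $7,683.

$7,683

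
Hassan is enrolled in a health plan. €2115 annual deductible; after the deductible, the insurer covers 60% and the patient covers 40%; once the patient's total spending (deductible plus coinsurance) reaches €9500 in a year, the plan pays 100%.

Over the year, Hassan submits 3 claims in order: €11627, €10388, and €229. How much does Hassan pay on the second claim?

€3580.20

Claim 1 — €11627: €2115 to deductible, leaving €9512; coinsurance €9512 × 40% = €3804.80. Patient pays €5919.80; OOP now €5919.80.
Claim 2 — €10388: deductible already satisfied, so patient's share is 40% × €10388 = €4155.20. Adding that to €5919.80 gives €10075, past the €9500 cap; patient pays only €9500 − €5919.80 = €3580.20.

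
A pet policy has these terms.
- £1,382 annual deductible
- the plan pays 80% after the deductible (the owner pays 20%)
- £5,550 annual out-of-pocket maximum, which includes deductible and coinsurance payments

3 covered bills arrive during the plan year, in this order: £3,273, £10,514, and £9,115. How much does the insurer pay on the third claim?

£7,428

#1 (£3,273): £1,382 finishes the deductible; £1,891 goes to coinsurance; owner's 20% is £378.20. Owner pays £1,760.20; OOP now £1,760.20. Insurer: £3,273 − £1,760.20 = £1,512.80.
#2 (£10,514): deductible met; 20% of £10,514 = £2,102.80. Cost to owner: £2,102.80. OOP to date £3,863. Plan pays £10,514 − £2,102.80 = £8,411.20.
#3 (£9,115): deductible already satisfied, so owner's share is 20% × £9,115 = £1,823. OOP would hit £5,686 > £5,550, so the cap limits the owner to £5,550 − £3,863 = £1,687. Insurer: £9,115 − £1,687 = £7,428.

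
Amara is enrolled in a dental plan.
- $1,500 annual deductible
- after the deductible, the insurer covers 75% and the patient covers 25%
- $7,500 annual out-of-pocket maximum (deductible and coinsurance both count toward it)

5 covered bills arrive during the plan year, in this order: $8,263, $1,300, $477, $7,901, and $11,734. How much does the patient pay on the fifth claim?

Bill 1, $8,263: $1,500 finishes the deductible; $6,763 goes to coinsurance; patient's 25% is $1,690.75. Patient pays $3,190.75; OOP now $3,190.75.
Bill 2, $1,300: 25% coinsurance on $1,300 = $325. Patient owes $325 (running OOP $3,515.75).
Bill 3, $477: 25% coinsurance on $477 = $119.25. Patient owes $119.25 (running OOP $3,635).
Bill 4, $7,901: deductible met; 25% of $7,901 = $1,975.25. Patient owes $1,975.25 (running OOP $5,610.25).
Bill 5, $11,734: deductible already satisfied, so patient's share is 25% × $11,734 = $2,933.50. Adding that to $5,610.25 gives $8,543.75, past the $7,500 cap; patient pays only $7,500 − $5,610.25 = $1,889.75.

$1,889.75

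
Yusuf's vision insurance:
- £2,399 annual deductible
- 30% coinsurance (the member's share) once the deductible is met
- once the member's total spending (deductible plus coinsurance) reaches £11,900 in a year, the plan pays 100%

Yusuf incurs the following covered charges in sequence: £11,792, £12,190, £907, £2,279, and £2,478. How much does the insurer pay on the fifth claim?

£1,734.60

Claim 1 — £11,792: £2,399 finishes the deductible; £9,393 goes to coinsurance; 30% of £9,393 = £2,817.90. Member owes £5,216.90 (running OOP £5,216.90). Plan pays £11,792 − £5,216.90 = £6,575.10.
Claim 2 — £12,190: 30% coinsurance on £12,190 = £3,657. Member owes £3,657 (running OOP £8,873.90). Insurer: £12,190 − £3,657 = £8,533.
Claim 3 — £907: deductible met; 30% of £907 = £272.10. Member pays £272.10; OOP now £9,146. Insurer: £907 − £272.10 = £634.90.
Claim 4 — £2,279: deductible met; 30% of £2,279 = £683.70. Member pays £683.70; OOP now £9,829.70. Insurer: £2,279 − £683.70 = £1,595.30.
Claim 5 — £2,478: deductible already satisfied, so member's share is 30% × £2,478 = £743.40. Cost to member: £743.40. OOP to date £10,573.10. Insurer: £2,478 − £743.40 = £1,734.60.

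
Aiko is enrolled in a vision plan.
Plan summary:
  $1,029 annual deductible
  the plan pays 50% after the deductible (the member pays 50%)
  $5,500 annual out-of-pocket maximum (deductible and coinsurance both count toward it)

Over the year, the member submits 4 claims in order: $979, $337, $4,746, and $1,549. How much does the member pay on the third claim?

$2,373

Claim 1 — $979: all of it applies to the deductible. Cost to member: $979. OOP to date $979.
Claim 2 — $337: $50 finishes the deductible; $287 goes to coinsurance; member's 50% is $143.50. Cost to member: $193.50. OOP to date $1,172.50.
Claim 3 — $4,746: deductible met; 50% of $4,746 = $2,373. Member owes $2,373 (running OOP $3,545.50).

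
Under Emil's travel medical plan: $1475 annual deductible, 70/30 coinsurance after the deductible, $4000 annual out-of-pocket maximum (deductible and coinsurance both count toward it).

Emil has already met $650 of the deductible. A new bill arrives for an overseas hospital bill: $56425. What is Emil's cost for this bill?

$3350

Remaining deductible: $1475 − $650 = $825.
The remaining $55600 (= $56425 − $825) moves to coinsurance.
30% of $55600 = $16680 falls to the traveler.
That puts the traveler's cost at $825 + $16680 = $17505 before any cap.
Year-to-date out-of-pocket would reach $650 + $17505 = $18155, above the $4000 maximum, so the traveler pays only $4000 − $650 = $3350.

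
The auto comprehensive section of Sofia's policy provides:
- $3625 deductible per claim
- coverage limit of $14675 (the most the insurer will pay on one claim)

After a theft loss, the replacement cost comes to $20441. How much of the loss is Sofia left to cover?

Subtract the deductible: $20441 − $3625 = $16816.
$16816 exceeds the $14675 limit, so the insurer pays the limit: $14675.
The policyholder bears the rest of the original loss: $20441 − $14675 = $5766.

$5766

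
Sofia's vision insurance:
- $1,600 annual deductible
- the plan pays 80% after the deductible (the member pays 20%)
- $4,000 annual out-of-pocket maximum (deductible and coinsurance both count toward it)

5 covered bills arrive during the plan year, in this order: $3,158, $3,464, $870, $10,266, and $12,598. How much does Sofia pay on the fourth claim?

$1,221.60

Claim 1 ($3,158): $1,600 to deductible, leaving $1,558; member's 20% is $311.60. Member owes $1,911.60 (running OOP $1,911.60).
Claim 2 ($3,464): deductible already satisfied, so member's share is 20% × $3,464 = $692.80. Member owes $692.80 (running OOP $2,604.40).
Claim 3 ($870): deductible already satisfied, so member's share is 20% × $870 = $174. Member pays $174; OOP now $2,778.40.
Claim 4 ($10,266): deductible met; 20% of $10,266 = $2,053.20. Adding that to $2,778.40 gives $4,831.60, past the $4,000 cap; member pays only $4,000 − $2,778.40 = $1,221.60.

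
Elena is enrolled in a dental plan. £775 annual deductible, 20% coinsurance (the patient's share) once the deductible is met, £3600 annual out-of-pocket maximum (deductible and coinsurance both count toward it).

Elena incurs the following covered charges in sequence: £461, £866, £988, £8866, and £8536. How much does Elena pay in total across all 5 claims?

£3600

Claim 1 — £461: all of it applies to the deductible. Patient pays £461; OOP now £461.
Claim 2 — £866: deductible takes £314, £552 remains; patient's 20% is £110.40. Patient owes £424.40 (running OOP £885.40).
Claim 3 — £988: 20% coinsurance on £988 = £197.60. Patient owes £197.60 (running OOP £1083).
Claim 4 — £8866: 20% coinsurance on £8866 = £1773.20. Patient pays £1773.20; OOP now £2856.20.
Claim 5 — £8536: 20% coinsurance on £8536 = £1707.20. OOP would hit £4563.40 > £3600, so the cap limits the patient to £3600 − £2856.20 = £743.80.
Total paid by the patient: £461 + £424.40 + £197.60 + £1773.20 + £743.80 = £3600.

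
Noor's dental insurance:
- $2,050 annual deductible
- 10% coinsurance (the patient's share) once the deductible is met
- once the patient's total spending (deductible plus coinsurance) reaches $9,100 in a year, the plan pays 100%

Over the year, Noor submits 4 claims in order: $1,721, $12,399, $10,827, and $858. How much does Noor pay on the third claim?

Claim 1 ($1,721): entire amount goes to the deductible. Cost to patient: $1,721. OOP to date $1,721.
Claim 2 ($12,399): deductible takes $329, $12,070 remains; 10% of $12,070 = $1,207. Patient pays $1,536; OOP now $3,257.
Claim 3 ($10,827): deductible met; 10% of $10,827 = $1,082.70. Patient pays $1,082.70; OOP now $4,339.70.

$1,082.70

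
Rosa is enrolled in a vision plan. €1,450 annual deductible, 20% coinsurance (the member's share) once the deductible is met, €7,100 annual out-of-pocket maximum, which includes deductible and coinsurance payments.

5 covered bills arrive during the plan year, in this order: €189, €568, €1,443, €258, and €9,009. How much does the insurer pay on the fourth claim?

€206.40

Claim 1 (€189): all of it applies to the deductible. Cost to member: €189. OOP to date €189. Insurer: €189 − €189 = €0.
Claim 2 (€568): all of it applies to the deductible. Member pays €568; OOP now €757. Insurer: €568 − €568 = €0.
Claim 3 (€1,443): deductible takes €693, €750 remains; 20% of €750 = €150. Member owes €843 (running OOP €1,600). Insurer: €1,443 − €843 = €600.
Claim 4 (€258): deductible met; 20% of €258 = €51.60. Member owes €51.60 (running OOP €1,651.60). Insurer: €258 − €51.60 = €206.40.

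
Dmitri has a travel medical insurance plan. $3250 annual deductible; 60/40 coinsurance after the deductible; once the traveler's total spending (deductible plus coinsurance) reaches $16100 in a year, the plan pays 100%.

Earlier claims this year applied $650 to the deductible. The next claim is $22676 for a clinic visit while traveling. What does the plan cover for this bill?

$12045.60

$650 of the $3250 deductible is already met, leaving $2600.
After the $2600 deductible portion, $22676 − $2600 = $20076 is subject to coinsurance.
40% of $20076 = $8030.40 falls to the traveler.
Traveler responsibility before any cap: $2600 + $8030.40 = $10630.40.
Cumulative spending $650 + $10630.40 = $11280.40 stays under the $16100 maximum.
Insurer pays the balance: $22676 − $10630.40 = $12045.60.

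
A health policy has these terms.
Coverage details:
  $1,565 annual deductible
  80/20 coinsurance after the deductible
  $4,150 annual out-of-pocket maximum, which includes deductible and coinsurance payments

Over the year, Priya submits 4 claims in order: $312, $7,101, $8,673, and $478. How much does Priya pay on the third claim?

Claim 1 — $312: all of it applies to the deductible. Patient owes $312 (running OOP $312).
Claim 2 — $7,101: deductible takes $1,253, $5,848 remains; patient's 20% is $1,169.60. Patient owes $2,422.60 (running OOP $2,734.60).
Claim 3 — $8,673: deductible met; 20% of $8,673 = $1,734.60. Adding that to $2,734.60 gives $4,469.20, past the $4,150 cap; patient pays only $4,150 − $2,734.60 = $1,415.40.

$1,415.40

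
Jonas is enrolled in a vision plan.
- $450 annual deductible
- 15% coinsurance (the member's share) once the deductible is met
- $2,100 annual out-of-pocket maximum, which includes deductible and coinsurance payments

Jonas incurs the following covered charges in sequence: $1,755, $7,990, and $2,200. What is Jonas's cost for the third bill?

$255.75

Bill 1, $1,755: $450 to deductible, leaving $1,305; 15% of $1,305 = $195.75. Cost to member: $645.75. OOP to date $645.75.
Bill 2, $7,990: 15% coinsurance on $7,990 = $1,198.50. Cost to member: $1,198.50. OOP to date $1,844.25.
Bill 3, $2,200: 15% coinsurance on $2,200 = $330. That would push OOP to $2,174.25, over the $2,100 cap, so member pays $2,100 − $1,844.25 = $255.75.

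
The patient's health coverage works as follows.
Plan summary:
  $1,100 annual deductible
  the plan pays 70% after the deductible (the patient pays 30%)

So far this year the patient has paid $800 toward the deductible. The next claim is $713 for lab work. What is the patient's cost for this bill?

Deductible still to meet: $1,100 − $800 = $300.
That leaves $713 − $300 = $413 for coinsurance.
Patient's 30% share of $413 is $123.90.
So the patient owes $300 + $123.90 = $423.90.

$423.90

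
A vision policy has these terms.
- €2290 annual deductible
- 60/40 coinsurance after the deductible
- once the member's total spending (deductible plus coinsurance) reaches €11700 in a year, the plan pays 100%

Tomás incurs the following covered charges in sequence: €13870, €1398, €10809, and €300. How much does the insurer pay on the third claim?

Claim 1 (€13870): €2290 finishes the deductible; €11580 goes to coinsurance; 40% of €11580 = €4632. Member pays €6922; OOP now €6922. Plan pays €13870 − €6922 = €6948.
Claim 2 (€1398): deductible met; 40% of €1398 = €559.20. Cost to member: €559.20. OOP to date €7481.20. Insurer: €1398 − €559.20 = €838.80.
Claim 3 (€10809): 40% coinsurance on €10809 = €4323.60. OOP would hit €11804.80 > €11700, so the cap limits the member to €11700 − €7481.20 = €4218.80. Plan pays €10809 − €4218.80 = €6590.20.

€6590.20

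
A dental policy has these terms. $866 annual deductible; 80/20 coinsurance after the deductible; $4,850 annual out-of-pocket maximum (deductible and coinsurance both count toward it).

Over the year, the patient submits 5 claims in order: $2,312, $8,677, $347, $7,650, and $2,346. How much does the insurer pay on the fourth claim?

$6,120

#1 ($2,312): deductible takes $866, $1,446 remains; coinsurance $1,446 × 20% = $289.20. Patient pays $1,155.20; OOP now $1,155.20. Plan pays $2,312 − $1,155.20 = $1,156.80.
#2 ($8,677): deductible met; 20% of $8,677 = $1,735.40. Cost to patient: $1,735.40. OOP to date $2,890.60. Plan pays $8,677 − $1,735.40 = $6,941.60.
#3 ($347): deductible met; 20% of $347 = $69.40. Patient owes $69.40 (running OOP $2,960). Plan pays $347 − $69.40 = $277.60.
#4 ($7,650): deductible met; 20% of $7,650 = $1,530. Cost to patient: $1,530. OOP to date $4,490. Plan pays $7,650 − $1,530 = $6,120.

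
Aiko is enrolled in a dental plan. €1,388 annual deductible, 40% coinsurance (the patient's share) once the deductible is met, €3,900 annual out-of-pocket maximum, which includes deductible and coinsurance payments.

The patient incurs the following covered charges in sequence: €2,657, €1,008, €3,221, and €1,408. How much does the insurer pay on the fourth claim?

€1,095.20

Claim 1 (€2,657): deductible takes €1,388, €1,269 remains; patient's 40% is €507.60. Patient pays €1,895.60; OOP now €1,895.60. Plan pays €2,657 − €1,895.60 = €761.40.
Claim 2 (€1,008): deductible met; 40% of €1,008 = €403.20. Patient pays €403.20; OOP now €2,298.80. Plan pays €1,008 − €403.20 = €604.80.
Claim 3 (€3,221): deductible already satisfied, so patient's share is 40% × €3,221 = €1,288.40. Patient owes €1,288.40 (running OOP €3,587.20). Insurer: €3,221 − €1,288.40 = €1,932.60.
Claim 4 (€1,408): deductible met; 40% of €1,408 = €563.20. That would push OOP to €4,150.40, over the €3,900 cap, so patient pays €3,900 − €3,587.20 = €312.80. Plan pays €1,408 − €312.80 = €1,095.20.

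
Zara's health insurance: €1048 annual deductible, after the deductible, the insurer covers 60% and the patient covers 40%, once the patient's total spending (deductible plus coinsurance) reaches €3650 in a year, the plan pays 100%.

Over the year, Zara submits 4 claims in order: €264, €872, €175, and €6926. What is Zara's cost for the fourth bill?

Claim 1 (€264): entire amount goes to the deductible. Patient pays €264; OOP now €264.
Claim 2 (€872): deductible takes €784, €88 remains; coinsurance €88 × 40% = €35.20. Patient pays €819.20; OOP now €1083.20.
Claim 3 (€175): deductible met; 40% of €175 = €70. Patient pays €70; OOP now €1153.20.
Claim 4 (€6926): 40% coinsurance on €6926 = €2770.40. That would push OOP to €3923.60, over the €3650 cap, so patient pays €3650 − €1153.20 = €2496.80.

€2496.80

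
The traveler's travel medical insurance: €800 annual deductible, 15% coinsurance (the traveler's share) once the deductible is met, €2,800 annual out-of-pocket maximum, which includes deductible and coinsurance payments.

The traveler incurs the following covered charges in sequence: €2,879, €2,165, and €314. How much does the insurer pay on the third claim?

€266.90

Claim 1 — €2,879: deductible takes €800, €2,079 remains; traveler's 15% is €311.85. Cost to traveler: €1,111.85. OOP to date €1,111.85. Plan pays €2,879 − €1,111.85 = €1,767.15.
Claim 2 — €2,165: 15% coinsurance on €2,165 = €324.75. Traveler owes €324.75 (running OOP €1,436.60). Insurer: €2,165 − €324.75 = €1,840.25.
Claim 3 — €314: 15% coinsurance on €314 = €47.10. Traveler pays €47.10; OOP now €1,483.70. Insurer: €314 − €47.10 = €266.90.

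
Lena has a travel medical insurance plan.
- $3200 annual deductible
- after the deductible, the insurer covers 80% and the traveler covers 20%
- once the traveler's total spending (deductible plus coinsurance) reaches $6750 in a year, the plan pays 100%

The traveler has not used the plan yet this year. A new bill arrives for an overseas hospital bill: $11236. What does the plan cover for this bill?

Nothing has been paid toward the $3200 deductible, so the first $3200 of this charge is applied there.
The remaining $8036 (= $11236 − $3200) moves to coinsurance.
Traveler's 20% share of $8036 is $1607.20.
So the traveler owes $3200 + $1607.20 = $4807.20 before any cap.
Year-to-date out-of-pocket becomes $0 + $4807.20 = $4807.20, still under the $6750 maximum, so no cap applies.
Insurer pays the balance: $11236 − $4807.20 = $6428.80.

$6428.80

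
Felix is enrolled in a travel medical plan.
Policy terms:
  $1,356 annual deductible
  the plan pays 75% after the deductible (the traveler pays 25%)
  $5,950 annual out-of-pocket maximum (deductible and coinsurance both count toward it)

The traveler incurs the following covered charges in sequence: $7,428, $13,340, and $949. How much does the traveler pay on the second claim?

$3,076

Claim 1 ($7,428): $1,356 finishes the deductible; $6,072 goes to coinsurance; coinsurance $6,072 × 25% = $1,518. Cost to traveler: $2,874. OOP to date $2,874.
Claim 2 ($13,340): deductible already satisfied, so traveler's share is 25% × $13,340 = $3,335. That would push OOP to $6,209, over the $5,950 cap, so traveler pays $5,950 − $2,874 = $3,076.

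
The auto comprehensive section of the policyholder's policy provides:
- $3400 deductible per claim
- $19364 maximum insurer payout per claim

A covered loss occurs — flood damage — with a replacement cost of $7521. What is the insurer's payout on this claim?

$4121

Less the $3400 deductible: $7521 − $3400 = $4121.
That's under the $19364 cap, so the insurer reimburses the full $4121.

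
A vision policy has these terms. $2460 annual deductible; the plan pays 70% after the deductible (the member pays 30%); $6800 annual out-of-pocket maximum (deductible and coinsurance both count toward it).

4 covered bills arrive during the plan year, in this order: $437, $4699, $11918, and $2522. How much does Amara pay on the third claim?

#1 ($437): all of it applies to the deductible. Member owes $437 (running OOP $437).
#2 ($4699): $2023 finishes the deductible; $2676 goes to coinsurance; member's 30% is $802.80. Member pays $2825.80; OOP now $3262.80.
#3 ($11918): deductible met; 30% of $11918 = $3575.40. OOP would hit $6838.20 > $6800, so the cap limits the member to $6800 − $3262.80 = $3537.20.

$3537.20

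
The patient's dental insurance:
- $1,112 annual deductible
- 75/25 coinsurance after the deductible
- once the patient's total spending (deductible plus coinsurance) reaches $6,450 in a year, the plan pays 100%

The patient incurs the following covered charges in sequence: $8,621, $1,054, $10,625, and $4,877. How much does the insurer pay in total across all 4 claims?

$18,727

Claim 1 — $8,621: deductible takes $1,112, $7,509 remains; coinsurance $7,509 × 25% = $1,877.25. Patient pays $2,989.25; OOP now $2,989.25. Plan pays $8,621 − $2,989.25 = $5,631.75.
Claim 2 — $1,054: deductible already satisfied, so patient's share is 25% × $1,054 = $263.50. Patient owes $263.50 (running OOP $3,252.75). Plan pays $1,054 − $263.50 = $790.50.
Claim 3 — $10,625: deductible met; 25% of $10,625 = $2,656.25. Patient owes $2,656.25 (running OOP $5,909). Plan pays $10,625 − $2,656.25 = $7,968.75.
Claim 4 — $4,877: deductible already satisfied, so patient's share is 25% × $4,877 = $1,219.25. That would push OOP to $7,128.25, over the $6,450 cap, so patient pays $6,450 − $5,909 = $541. Insurer: $4,877 − $541 = $4,336.
Insurer total: $5,631.75 + $790.50 + $7,968.75 + $4,336 = $18,727.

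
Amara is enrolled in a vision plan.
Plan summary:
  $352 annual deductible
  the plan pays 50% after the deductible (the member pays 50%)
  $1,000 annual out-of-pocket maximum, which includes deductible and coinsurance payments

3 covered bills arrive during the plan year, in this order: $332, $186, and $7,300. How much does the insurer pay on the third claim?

$6,735

#1 ($332): entire amount goes to the deductible. Cost to member: $332. OOP to date $332. Insurer: $332 − $332 = $0.
#2 ($186): $20 finishes the deductible; $166 goes to coinsurance; member's 50% is $83. Member pays $103; OOP now $435. Plan pays $186 − $103 = $83.
#3 ($7,300): deductible met; 50% of $7,300 = $3,650. OOP would hit $4,085 > $1,000, so the cap limits the member to $1,000 − $435 = $565. Plan pays $7,300 − $565 = $6,735.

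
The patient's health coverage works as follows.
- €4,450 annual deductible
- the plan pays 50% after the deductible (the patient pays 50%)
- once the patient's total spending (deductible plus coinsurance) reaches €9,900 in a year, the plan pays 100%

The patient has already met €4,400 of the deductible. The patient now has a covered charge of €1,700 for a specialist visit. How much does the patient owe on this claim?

€4,400 of the €4,450 deductible is already met, leaving €50.
The remaining €1,650 (= €1,700 − €50) moves to coinsurance.
50% of €1,650 = €825 falls to the patient.
Patient responsibility before any cap: €50 + €825 = €875.
Year-to-date out-of-pocket becomes €4,400 + €875 = €5,275, still under the €9,900 maximum, so no cap applies.

€875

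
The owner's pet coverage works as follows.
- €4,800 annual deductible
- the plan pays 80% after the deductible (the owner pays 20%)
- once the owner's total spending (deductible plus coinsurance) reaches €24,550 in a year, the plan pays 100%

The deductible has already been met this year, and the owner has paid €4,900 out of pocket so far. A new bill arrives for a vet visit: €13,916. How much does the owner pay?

€2,783.20

The deductible is already satisfied, so the full bill goes to coinsurance.
Owner's 20% share of €13,916 is €2,783.20.
Cumulative spending €4,900 + €2,783.20 = €7,683.20 stays under the €24,550 maximum.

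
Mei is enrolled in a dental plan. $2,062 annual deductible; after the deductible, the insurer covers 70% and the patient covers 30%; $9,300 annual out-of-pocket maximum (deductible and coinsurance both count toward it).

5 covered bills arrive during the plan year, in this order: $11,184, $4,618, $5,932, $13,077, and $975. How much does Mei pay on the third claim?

$1,779.60

Bill 1, $11,184: $2,062 to deductible, leaving $9,122; coinsurance $9,122 × 30% = $2,736.60. Cost to patient: $4,798.60. OOP to date $4,798.60.
Bill 2, $4,618: deductible met; 30% of $4,618 = $1,385.40. Cost to patient: $1,385.40. OOP to date $6,184.
Bill 3, $5,932: 30% coinsurance on $5,932 = $1,779.60. Cost to patient: $1,779.60. OOP to date $7,963.60.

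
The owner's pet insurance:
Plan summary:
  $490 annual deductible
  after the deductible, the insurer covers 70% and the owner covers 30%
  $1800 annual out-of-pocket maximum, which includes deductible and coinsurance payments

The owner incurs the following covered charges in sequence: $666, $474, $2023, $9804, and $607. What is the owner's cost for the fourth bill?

$508.10

Claim 1 ($666): $490 finishes the deductible; $176 goes to coinsurance; owner's 30% is $52.80. Owner pays $542.80; OOP now $542.80.
Claim 2 ($474): deductible already satisfied, so owner's share is 30% × $474 = $142.20. Owner pays $142.20; OOP now $685.
Claim 3 ($2023): 30% coinsurance on $2023 = $606.90. Cost to owner: $606.90. OOP to date $1291.90.
Claim 4 ($9804): deductible already satisfied, so owner's share is 30% × $9804 = $2941.20. OOP would hit $4233.10 > $1800, so the cap limits the owner to $1800 − $1291.90 = $508.10.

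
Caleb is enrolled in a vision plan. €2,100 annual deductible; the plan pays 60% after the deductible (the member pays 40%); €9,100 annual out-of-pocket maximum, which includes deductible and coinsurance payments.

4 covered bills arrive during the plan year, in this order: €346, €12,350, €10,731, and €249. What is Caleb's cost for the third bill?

Claim 1 (€346): all of it applies to the deductible. Member owes €346 (running OOP €346).
Claim 2 (€12,350): €1,754 to deductible, leaving €10,596; member's 40% is €4,238.40. Member pays €5,992.40; OOP now €6,338.40.
Claim 3 (€10,731): deductible already satisfied, so member's share is 40% × €10,731 = €4,292.40. OOP would hit €10,630.80 > €9,100, so the cap limits the member to €9,100 − €6,338.40 = €2,761.60.

€2,761.60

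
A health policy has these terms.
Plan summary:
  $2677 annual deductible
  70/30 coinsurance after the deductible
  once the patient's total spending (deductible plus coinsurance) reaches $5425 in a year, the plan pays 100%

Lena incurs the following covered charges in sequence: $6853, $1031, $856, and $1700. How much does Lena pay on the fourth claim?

$510

Bill 1, $6853: deductible takes $2677, $4176 remains; coinsurance $4176 × 30% = $1252.80. Cost to patient: $3929.80. OOP to date $3929.80.
Bill 2, $1031: 30% coinsurance on $1031 = $309.30. Patient owes $309.30 (running OOP $4239.10).
Bill 3, $856: deductible already satisfied, so patient's share is 30% × $856 = $256.80. Cost to patient: $256.80. OOP to date $4495.90.
Bill 4, $1700: deductible already satisfied, so patient's share is 30% × $1700 = $510. Patient owes $510 (running OOP $5005.90).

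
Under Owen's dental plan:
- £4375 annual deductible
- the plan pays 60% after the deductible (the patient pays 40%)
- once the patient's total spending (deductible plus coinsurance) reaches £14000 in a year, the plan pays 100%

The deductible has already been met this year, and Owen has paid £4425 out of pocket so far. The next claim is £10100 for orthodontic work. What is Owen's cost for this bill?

£4040

With the deductible met, the entire £10100 is subject to coinsurance.
40% of £10100 = £4040 falls to the patient.
Year-to-date out-of-pocket becomes £4425 + £4040 = £8465, still under the £14000 maximum, so no cap applies.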